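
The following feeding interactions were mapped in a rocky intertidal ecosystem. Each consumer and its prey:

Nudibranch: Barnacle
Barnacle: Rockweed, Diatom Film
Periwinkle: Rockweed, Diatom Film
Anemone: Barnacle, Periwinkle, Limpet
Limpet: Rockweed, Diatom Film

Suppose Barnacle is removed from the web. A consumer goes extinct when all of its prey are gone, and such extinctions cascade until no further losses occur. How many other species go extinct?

Remove Barnacle.
Round 1: Nudibranch (all prey gone) → extinct.
No further losses. Total secondary extinctions: 1.

1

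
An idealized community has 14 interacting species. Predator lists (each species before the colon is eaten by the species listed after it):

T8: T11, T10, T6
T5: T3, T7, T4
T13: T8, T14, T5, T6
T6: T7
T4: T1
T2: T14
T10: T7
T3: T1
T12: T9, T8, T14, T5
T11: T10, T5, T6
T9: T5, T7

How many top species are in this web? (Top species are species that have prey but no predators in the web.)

Top species (has prey, but nothing eats it): T14, T7, T1.
Count: 3.

3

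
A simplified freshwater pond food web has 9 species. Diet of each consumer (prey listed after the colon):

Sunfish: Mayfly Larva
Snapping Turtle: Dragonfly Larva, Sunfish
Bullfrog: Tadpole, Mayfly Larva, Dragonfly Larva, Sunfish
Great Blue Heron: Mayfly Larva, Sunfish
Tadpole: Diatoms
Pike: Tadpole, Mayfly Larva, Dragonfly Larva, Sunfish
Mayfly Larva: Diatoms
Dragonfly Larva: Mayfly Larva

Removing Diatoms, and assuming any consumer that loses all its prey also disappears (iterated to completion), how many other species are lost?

Remove Diatoms.
Round 1: Tadpole (all prey gone), Mayfly Larva (all prey gone) → extinct.
Round 2: Dragonfly Larva (all prey gone), Sunfish (all prey gone) → extinct.
Round 3: Pike (all prey gone), Snapping Turtle (all prey gone), Great Blue Heron (all prey gone), Bullfrog (all prey gone) → extinct.
No further losses. Total secondary extinctions: 8.

8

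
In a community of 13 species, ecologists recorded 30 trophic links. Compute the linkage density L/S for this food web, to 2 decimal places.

There are L = 30 links among S = 13 species.
L/S = 30/13 = 2.3077 ≈ 2.31.

L/S = 2.31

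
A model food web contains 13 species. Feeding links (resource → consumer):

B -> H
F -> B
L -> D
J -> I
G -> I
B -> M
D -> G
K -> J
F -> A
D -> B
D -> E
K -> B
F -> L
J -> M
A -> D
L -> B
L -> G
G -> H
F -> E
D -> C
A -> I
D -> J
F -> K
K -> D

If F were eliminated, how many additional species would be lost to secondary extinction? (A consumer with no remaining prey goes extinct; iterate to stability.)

Remove F.
Round 1: A (all prey gone), K (all prey gone), L (all prey gone) → extinct.
Round 2: D (all prey gone) → extinct.
Round 3: G (all prey gone), C (all prey gone), J (all prey gone), B (all prey gone), E (all prey gone) → extinct.
Round 4: I (all prey gone), H (all prey gone), M (all prey gone) → extinct.
No further losses. Total secondary extinctions: 12.

12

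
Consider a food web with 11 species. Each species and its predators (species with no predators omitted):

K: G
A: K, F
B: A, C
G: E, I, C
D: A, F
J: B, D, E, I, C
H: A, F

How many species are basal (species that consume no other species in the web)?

2

Basal species (no prey listed): H, J.
Count: 2.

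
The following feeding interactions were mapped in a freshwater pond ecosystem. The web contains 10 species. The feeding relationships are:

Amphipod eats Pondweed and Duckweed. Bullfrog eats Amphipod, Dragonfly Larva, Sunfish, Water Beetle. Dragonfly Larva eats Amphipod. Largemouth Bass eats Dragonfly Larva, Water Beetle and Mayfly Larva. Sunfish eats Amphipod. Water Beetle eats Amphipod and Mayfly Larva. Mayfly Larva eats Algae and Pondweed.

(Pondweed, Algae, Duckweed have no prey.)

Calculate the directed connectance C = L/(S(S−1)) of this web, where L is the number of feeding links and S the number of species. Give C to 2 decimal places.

C = 0.17

The web has S = 10 species and L = 15 feeding links.
C = L / (S(S−1)) = 15 / 90 = 0.1667 ≈ 0.17.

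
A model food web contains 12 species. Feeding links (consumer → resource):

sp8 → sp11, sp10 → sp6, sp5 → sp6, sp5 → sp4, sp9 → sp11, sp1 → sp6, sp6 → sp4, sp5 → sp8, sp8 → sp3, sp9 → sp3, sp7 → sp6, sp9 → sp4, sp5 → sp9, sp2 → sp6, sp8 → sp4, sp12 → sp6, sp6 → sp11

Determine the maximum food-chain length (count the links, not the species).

2 links

One longest chain: sp11 → sp6 → sp7.
It has 3 species and 2 links.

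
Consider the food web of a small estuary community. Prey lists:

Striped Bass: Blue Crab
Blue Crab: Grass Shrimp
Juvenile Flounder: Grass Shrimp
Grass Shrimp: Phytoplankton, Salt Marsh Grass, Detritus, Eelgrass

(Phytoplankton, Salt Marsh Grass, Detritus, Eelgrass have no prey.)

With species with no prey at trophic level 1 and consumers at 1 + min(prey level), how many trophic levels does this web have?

Basal resources (level 1): Phytoplankton, Salt Marsh Grass, Detritus, Eelgrass.
Following each consumer down to its lowest-level prey: Phytoplankton → Grass Shrimp → Blue Crab → Striped Bass (levels 1 through 4).
All prey of Striped Bass (Blue Crab 3) are at level 3 or above, so Striped Bass is at level 1 + 3 = 4.
Every consumer has at least one prey at level 3 or below, so none exceeds level 4.

4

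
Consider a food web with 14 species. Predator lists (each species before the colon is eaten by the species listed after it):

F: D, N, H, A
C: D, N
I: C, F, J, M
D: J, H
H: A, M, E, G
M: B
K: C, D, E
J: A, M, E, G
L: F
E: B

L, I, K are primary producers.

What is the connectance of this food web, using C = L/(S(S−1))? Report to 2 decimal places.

C = 0.14

The web has S = 14 species and L = 26 feeding links.
C = L / (S(S−1)) = 26 / 182 = 0.1429 ≈ 0.14.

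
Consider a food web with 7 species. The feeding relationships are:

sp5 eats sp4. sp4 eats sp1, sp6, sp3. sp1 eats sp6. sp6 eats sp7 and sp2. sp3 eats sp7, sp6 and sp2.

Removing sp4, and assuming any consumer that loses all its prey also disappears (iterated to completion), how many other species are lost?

1

Remove sp4.
Round 1: sp5 (all prey gone) → extinct.
No further losses. Total secondary extinctions: 1.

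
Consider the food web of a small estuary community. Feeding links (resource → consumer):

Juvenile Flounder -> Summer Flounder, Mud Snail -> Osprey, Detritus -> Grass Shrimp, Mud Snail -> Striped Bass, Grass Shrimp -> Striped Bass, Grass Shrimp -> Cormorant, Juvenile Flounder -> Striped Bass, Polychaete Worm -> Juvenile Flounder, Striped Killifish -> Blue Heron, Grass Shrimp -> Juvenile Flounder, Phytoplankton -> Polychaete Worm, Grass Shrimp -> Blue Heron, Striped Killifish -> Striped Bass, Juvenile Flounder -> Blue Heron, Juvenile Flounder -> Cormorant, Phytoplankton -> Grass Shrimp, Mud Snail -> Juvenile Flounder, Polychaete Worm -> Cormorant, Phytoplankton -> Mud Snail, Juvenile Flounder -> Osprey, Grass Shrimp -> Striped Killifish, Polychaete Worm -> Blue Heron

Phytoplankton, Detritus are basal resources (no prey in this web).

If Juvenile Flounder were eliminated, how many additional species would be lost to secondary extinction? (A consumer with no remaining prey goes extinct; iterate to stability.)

1

Remove Juvenile Flounder.
Round 1: Summer Flounder (all prey gone) → extinct.
No further losses. Total secondary extinctions: 1.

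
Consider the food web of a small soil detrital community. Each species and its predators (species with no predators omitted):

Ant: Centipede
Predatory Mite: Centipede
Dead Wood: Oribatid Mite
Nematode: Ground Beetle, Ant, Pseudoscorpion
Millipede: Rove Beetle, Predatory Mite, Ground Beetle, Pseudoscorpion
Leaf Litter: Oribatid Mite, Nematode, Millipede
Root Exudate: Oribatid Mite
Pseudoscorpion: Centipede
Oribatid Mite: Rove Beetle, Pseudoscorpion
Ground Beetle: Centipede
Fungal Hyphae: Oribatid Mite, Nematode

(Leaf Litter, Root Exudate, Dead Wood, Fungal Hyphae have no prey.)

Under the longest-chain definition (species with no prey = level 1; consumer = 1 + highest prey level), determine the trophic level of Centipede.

Leaf Litter has no prey (basal) → level 1.
Millipede eats Leaf Litter → level 2.
Predatory Mite eats Millipede → level 3.
Centipede eats Predatory Mite (level 3); other prey at levels: Ground Beetle 3, Ant 3, Pseudoscorpion 3 → level 4.

Trophic level 4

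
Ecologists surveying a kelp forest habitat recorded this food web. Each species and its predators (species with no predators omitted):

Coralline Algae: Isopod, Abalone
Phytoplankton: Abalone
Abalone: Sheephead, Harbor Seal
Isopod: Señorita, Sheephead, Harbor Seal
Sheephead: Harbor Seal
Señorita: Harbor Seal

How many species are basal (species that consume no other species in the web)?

Basal species (no prey listed): Coralline Algae, Phytoplankton.
Count: 2.

2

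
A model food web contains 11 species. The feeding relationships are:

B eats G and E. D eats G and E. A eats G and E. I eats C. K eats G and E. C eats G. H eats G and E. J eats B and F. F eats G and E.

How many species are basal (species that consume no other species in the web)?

2

Basal species (no prey listed): E, G.
Count: 2.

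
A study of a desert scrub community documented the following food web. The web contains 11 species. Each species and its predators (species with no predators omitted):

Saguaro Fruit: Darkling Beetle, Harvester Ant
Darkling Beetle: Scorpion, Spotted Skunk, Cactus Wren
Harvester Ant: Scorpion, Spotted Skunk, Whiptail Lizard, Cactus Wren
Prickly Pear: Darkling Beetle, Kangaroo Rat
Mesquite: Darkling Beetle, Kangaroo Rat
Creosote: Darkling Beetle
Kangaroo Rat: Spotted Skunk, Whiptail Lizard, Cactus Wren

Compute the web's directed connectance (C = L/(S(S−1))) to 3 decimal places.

C = 0.155

The web has S = 11 species and L = 17 feeding links.
C = L / (S(S−1)) = 17 / 110 = 0.1545 ≈ 0.155.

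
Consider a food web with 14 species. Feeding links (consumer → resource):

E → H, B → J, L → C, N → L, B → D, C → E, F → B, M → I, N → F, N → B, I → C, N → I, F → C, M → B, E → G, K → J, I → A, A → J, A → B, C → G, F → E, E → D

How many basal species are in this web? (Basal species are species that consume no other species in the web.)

4

Basal species (no prey listed): D, J, G, H.
Count: 4.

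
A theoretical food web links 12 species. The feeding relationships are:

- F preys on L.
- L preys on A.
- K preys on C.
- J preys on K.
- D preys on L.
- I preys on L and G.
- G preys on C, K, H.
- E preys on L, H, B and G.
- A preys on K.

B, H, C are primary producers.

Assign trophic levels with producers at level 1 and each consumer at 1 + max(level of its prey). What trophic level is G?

Trophic level 3

C is a producer → level 1.
K eats C → level 2.
G eats K (level 2); other prey at levels: H 1, C 1 → level 3.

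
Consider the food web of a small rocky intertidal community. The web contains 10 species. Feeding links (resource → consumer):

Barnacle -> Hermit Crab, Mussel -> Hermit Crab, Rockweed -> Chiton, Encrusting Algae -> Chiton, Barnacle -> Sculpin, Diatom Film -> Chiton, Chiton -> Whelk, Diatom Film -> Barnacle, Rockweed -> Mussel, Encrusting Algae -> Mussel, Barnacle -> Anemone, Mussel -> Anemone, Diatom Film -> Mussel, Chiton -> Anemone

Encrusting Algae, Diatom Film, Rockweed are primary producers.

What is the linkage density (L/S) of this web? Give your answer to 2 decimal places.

There are L = 14 links among S = 10 species.
L/S = 14/10 = 1.4000 ≈ 1.40.

L/S = 1.40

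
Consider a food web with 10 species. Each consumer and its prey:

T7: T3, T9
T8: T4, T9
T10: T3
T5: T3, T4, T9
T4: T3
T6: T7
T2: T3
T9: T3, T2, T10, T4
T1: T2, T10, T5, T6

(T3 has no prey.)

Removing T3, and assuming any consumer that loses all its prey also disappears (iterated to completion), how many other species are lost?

Remove T3.
Round 1: T2 (all prey gone), T10 (all prey gone), T4 (all prey gone) → extinct.
Round 2: T9 (all prey gone) → extinct.
Round 3: T5 (all prey gone), T7 (all prey gone), T8 (all prey gone) → extinct.
Round 4: T6 (all prey gone) → extinct.
Round 5: T1 (all prey gone) → extinct.
No further losses. Total secondary extinctions: 9.

9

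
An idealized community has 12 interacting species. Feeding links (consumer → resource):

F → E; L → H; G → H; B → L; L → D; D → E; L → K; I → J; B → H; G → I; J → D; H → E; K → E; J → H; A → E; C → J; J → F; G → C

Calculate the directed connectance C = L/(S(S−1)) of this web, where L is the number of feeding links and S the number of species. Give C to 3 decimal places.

The web has S = 12 species and L = 18 feeding links.
C = L / (S(S−1)) = 18 / 132 = 0.1364 ≈ 0.136.

C = 0.136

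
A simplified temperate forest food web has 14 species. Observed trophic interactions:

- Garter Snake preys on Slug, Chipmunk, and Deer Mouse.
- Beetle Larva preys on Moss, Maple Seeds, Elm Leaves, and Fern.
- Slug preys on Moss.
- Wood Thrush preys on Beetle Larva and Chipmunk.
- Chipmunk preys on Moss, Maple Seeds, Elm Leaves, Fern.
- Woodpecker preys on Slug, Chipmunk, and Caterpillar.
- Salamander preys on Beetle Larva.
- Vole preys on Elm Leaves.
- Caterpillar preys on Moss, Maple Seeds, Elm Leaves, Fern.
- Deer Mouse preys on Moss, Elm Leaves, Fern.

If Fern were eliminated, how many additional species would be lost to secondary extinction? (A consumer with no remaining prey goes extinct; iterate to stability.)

0

Remove Fern.
Every predator of it retains at least one other prey: Deer Mouse still has Moss, Elm Leaves; Beetle Larva still has Moss, Elm Leaves, Maple Seeds; Caterpillar still has Moss, Elm Leaves, Maple Seeds; Chipmunk still has Moss, Elm Leaves, Maple Seeds.
No consumer loses all prey, so no secondary extinctions occur.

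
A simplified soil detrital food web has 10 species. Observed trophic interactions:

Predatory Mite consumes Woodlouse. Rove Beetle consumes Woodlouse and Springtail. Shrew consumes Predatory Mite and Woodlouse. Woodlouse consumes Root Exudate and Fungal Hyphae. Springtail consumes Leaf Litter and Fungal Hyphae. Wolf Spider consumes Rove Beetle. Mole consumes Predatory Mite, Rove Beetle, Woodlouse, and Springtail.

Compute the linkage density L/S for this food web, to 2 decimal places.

There are L = 14 links among S = 10 species.
L/S = 14/10 = 1.4000 ≈ 1.40.

L/S = 1.40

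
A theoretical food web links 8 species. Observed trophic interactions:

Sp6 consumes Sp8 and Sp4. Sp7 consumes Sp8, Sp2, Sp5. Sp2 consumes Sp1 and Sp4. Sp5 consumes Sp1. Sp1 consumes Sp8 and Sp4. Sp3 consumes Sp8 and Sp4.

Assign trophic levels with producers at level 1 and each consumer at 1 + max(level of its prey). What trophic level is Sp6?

Sp4 is a producer → level 1.
Sp6 eats Sp4 (level 1); other prey at levels: Sp8 1 → level 2.

Trophic level 2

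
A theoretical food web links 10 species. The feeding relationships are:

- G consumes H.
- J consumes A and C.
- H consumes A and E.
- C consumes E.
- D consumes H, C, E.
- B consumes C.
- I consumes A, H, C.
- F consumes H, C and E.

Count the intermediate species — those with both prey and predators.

2

Intermediate species (has both prey and predators): H, C.
Count: 2.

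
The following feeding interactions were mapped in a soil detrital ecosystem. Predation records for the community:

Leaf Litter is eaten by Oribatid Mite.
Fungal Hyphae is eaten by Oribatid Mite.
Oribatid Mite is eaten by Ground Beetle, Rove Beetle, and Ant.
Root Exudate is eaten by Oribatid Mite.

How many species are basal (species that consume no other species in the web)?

3

Basal species (no prey listed): Fungal Hyphae, Leaf Litter, Root Exudate.
Count: 3.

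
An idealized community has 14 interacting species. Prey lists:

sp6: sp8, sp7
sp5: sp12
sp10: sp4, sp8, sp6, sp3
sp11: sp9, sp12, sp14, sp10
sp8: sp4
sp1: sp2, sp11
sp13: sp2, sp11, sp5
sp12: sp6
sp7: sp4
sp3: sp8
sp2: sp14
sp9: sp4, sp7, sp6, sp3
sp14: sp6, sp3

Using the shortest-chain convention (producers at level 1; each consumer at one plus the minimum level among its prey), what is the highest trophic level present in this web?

Producers (level 1): sp4.
Following each consumer down to its lowest-level prey: sp4 → sp8 → sp6 → sp12 → sp5 (levels 1 through 5).
All prey of sp5 (sp12 4) are at level 4 or above, so sp5 is at level 1 + 4 = 5.
Every consumer has at least one prey at level 4 or below, so none exceeds level 5.

5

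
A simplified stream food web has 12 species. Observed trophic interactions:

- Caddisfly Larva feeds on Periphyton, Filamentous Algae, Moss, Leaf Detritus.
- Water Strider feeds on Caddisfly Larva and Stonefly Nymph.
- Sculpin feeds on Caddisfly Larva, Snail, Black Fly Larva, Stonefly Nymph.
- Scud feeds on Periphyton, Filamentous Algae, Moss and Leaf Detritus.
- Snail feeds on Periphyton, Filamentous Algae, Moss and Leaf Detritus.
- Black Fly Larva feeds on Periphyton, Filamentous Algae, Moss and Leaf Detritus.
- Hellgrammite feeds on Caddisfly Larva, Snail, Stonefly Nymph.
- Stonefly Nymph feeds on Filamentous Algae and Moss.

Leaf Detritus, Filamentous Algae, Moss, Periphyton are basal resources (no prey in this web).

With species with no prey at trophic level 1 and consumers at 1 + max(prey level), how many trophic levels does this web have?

Basal resources (level 1): Leaf Detritus, Filamentous Algae, Moss, Periphyton.
Filamentous Algae → Stonefly Nymph → Hellgrammite gives Hellgrammite level 3.
No species has a prey at level 3, so no species reaches level 4.

3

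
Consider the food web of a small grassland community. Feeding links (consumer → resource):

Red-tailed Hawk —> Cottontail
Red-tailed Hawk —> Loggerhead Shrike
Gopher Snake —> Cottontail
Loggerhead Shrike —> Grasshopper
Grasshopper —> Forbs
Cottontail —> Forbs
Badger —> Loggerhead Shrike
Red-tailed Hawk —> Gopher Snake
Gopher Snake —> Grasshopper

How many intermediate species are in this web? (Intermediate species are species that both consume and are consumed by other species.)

Intermediate species (has both prey and predators): Grasshopper, Cottontail, Gopher Snake, Loggerhead Shrike.
Count: 4.

4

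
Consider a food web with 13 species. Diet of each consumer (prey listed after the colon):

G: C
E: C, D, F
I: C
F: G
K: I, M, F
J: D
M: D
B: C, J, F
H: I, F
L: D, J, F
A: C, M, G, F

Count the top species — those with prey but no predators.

Top species (has prey, but nothing eats it): E, K, A, H, L, B.
Count: 6.

6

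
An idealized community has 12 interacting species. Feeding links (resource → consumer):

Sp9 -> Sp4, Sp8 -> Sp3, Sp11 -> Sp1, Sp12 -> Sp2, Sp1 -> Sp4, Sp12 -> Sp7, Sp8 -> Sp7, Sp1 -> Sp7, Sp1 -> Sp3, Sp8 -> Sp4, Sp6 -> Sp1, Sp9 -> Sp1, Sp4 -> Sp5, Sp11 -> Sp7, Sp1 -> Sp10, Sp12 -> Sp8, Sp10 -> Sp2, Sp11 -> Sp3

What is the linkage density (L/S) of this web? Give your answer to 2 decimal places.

There are L = 18 links among S = 12 species.
L/S = 18/12 = 1.5000 ≈ 1.50.

L/S = 1.50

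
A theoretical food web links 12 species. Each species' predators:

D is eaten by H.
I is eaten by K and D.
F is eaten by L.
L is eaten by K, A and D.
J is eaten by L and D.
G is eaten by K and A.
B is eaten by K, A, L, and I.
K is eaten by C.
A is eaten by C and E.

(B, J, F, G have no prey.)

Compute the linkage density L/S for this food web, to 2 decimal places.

L/S = 1.50

There are L = 18 links among S = 12 species.
L/S = 18/12 = 1.5000 ≈ 1.50.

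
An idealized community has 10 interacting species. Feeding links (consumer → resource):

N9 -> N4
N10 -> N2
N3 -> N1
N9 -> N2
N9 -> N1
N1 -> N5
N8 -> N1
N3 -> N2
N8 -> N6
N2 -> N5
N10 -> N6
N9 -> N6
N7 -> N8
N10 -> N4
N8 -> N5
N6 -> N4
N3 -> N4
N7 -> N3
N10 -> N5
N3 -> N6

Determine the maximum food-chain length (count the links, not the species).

One longest chain: N5 → N2 → N3 → N7.
It has 4 species and 3 links.

3 links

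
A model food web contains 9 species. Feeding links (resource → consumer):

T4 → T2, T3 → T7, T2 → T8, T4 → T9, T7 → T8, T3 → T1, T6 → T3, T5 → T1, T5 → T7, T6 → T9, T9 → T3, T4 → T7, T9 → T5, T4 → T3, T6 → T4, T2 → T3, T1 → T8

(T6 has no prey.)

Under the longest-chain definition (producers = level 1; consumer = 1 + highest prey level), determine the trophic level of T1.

T6 is a producer → level 1.
T4 eats T6 → level 2.
T9 eats T4 (level 2); other prey at levels: T6 1 → level 3.
T3 eats T9 (level 3); other prey at levels: T6 1, T4 2, T2 3 → level 4.
T1 eats T3 (level 4); other prey at levels: T5 4 → level 5.

Trophic level 5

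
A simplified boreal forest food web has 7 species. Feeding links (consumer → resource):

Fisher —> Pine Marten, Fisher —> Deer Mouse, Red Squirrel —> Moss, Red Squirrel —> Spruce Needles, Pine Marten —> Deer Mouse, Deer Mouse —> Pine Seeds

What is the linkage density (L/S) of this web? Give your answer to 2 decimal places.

L/S = 0.86

There are L = 6 links among S = 7 species.
L/S = 6/7 = 0.8571 ≈ 0.86.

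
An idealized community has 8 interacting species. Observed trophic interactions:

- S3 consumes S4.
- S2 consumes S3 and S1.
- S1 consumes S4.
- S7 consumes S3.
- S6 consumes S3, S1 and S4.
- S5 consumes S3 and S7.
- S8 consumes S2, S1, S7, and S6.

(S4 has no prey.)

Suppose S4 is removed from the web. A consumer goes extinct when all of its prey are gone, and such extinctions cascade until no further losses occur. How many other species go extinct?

7

Remove S4.
Round 1: S3 (all prey gone), S1 (all prey gone) → extinct.
Round 2: S7 (all prey gone), S6 (all prey gone), S2 (all prey gone) → extinct.
Round 3: S5 (all prey gone), S8 (all prey gone) → extinct.
No further losses. Total secondary extinctions: 7.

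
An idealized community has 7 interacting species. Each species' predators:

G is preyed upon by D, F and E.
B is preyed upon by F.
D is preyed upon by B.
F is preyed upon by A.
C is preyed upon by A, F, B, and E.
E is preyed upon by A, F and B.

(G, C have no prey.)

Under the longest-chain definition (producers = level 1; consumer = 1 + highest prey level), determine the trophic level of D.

G is a producer → level 1.
D eats G → level 2.

Trophic level 2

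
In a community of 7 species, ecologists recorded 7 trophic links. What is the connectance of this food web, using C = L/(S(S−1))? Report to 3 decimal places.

C = 0.167

The web has S = 7 species and L = 7 feeding links.
C = L / (S(S−1)) = 7 / 42 = 0.1667 ≈ 0.167.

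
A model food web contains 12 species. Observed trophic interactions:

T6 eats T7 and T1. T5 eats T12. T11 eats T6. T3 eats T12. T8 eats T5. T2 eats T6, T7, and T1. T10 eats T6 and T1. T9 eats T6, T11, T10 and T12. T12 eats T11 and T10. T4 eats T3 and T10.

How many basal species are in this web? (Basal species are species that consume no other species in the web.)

Basal species (no prey listed): T7, T1.
Count: 2.

2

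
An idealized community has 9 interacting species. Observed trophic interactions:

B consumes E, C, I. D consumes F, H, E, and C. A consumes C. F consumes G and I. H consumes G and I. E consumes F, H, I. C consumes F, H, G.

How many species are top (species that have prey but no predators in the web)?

3

Top species (has prey, but nothing eats it): D, B, A.
Count: 3.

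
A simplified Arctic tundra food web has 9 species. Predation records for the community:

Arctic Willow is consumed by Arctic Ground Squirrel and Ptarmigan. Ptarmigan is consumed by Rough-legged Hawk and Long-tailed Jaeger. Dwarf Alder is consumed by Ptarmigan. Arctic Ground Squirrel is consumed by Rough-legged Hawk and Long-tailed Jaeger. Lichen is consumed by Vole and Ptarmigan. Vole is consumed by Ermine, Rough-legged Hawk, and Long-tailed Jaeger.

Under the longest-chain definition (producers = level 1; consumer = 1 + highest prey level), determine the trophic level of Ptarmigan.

Trophic level 2

Arctic Willow is a producer → level 1.
Ptarmigan eats Arctic Willow (level 1); other prey at levels: Dwarf Alder 1, Lichen 1 → level 2.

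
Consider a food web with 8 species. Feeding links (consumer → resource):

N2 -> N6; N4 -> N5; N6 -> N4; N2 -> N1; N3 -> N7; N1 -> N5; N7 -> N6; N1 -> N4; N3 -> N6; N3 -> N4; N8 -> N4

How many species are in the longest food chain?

One longest chain: N5 → N4 → N6 → N7 → N3.
It has 5 species and 4 links.

5 species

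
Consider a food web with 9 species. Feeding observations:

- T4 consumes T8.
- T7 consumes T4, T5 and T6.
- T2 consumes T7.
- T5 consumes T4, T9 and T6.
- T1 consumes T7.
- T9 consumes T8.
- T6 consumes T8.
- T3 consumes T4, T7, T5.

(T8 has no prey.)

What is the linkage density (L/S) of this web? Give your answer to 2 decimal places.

L/S = 1.56

There are L = 14 links among S = 9 species.
L/S = 14/9 = 1.5556 ≈ 1.56.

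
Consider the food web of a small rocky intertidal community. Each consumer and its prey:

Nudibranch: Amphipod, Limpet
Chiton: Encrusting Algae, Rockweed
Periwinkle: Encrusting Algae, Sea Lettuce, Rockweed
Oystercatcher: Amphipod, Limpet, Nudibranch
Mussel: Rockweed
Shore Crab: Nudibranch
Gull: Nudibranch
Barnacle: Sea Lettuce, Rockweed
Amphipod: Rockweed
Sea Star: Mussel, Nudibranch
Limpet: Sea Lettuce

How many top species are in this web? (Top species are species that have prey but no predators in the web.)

7

Top species (has prey, but nothing eats it): Periwinkle, Chiton, Barnacle, Shore Crab, Oystercatcher, Gull, Sea Star.
Count: 7.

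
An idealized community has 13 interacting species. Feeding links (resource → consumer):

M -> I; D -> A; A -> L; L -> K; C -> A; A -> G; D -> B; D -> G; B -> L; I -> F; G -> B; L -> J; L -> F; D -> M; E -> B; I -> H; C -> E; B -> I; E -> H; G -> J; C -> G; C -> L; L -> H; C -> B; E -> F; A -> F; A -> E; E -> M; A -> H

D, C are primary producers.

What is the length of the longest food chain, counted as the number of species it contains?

6 species

One longest chain: D → A → G → B → I → H.
It has 6 species and 5 links.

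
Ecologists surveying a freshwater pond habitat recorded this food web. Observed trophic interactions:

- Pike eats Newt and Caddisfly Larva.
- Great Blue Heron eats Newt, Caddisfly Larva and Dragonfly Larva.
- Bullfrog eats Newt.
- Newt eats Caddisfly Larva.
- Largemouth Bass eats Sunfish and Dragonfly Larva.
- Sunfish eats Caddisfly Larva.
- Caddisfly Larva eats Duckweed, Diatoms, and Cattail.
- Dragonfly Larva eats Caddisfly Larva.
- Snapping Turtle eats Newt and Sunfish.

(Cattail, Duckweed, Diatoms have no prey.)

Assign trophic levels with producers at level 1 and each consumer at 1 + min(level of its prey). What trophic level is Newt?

Trophic level 3

Cattail is a producer → level 1.
Caddisfly Larva eats Cattail → level 2.
Newt eats Caddisfly Larva → level 3.
No prey of Newt is below level 2, so 3 is the minimum.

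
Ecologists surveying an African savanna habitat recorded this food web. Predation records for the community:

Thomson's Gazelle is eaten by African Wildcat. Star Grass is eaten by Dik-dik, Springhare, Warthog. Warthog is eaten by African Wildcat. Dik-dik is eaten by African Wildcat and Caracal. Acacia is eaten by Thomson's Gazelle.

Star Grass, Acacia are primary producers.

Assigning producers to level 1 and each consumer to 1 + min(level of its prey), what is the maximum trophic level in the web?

3

Producers (level 1): Star Grass, Acacia.
Following each consumer down to its lowest-level prey: Star Grass → Warthog → African Wildcat (levels 1 through 3).
All prey of African Wildcat (Warthog 2, Dik-dik 2, Thomson's Gazelle 2) are at level 2 or above, so African Wildcat is at level 1 + 2 = 3.
Every consumer has at least one prey at level 2 or below, so none exceeds level 3.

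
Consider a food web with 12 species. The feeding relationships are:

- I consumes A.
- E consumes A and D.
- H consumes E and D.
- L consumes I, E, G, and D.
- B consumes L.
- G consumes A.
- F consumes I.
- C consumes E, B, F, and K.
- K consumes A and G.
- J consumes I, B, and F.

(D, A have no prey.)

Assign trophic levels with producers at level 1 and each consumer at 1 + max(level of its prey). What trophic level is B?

Trophic level 4

A is a producer → level 1.
I eats A → level 2.
L eats I (level 2); other prey at levels: D 1, E 2, G 2 → level 3.
B eats L → level 4.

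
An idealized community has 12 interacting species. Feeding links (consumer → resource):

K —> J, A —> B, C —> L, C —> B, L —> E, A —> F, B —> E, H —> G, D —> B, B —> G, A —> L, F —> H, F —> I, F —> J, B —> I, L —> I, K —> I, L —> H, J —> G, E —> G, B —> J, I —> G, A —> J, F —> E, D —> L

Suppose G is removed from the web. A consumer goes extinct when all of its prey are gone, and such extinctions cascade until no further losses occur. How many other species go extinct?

Remove G.
Round 1: J (all prey gone), E (all prey gone), I (all prey gone), H (all prey gone) → extinct.
Round 2: L (all prey gone), F (all prey gone), B (all prey gone), K (all prey gone) → extinct.
Round 3: D (all prey gone), C (all prey gone), A (all prey gone) → extinct.
No further losses. Total secondary extinctions: 11.

11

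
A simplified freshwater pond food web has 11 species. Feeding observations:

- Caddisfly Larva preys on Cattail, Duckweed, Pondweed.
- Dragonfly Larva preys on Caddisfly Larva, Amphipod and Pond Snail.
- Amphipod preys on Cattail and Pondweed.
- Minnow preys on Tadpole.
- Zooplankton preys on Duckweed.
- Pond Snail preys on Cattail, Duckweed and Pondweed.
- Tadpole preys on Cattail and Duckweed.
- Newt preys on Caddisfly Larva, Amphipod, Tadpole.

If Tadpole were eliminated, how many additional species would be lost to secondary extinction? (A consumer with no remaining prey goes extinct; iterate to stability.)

1

Remove Tadpole.
Round 1: Minnow (all prey gone) → extinct.
No further losses. Total secondary extinctions: 1.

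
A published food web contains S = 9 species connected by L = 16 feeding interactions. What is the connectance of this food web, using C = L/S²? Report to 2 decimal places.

C = 0.20

The web has S = 9 species and L = 16 feeding links.
C = L / S² = 16 / 81 = 0.1975 ≈ 0.20.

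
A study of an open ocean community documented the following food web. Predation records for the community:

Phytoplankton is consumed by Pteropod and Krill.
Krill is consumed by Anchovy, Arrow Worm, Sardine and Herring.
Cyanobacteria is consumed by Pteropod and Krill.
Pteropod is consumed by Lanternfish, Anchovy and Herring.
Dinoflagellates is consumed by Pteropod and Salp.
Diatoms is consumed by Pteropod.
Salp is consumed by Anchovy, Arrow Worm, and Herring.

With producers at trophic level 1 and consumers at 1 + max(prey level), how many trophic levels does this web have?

3

Producers (level 1): Cyanobacteria, Dinoflagellates, Phytoplankton, Diatoms.
Cyanobacteria → Krill → Sardine gives Sardine level 3.
No species has a prey at level 3, so no species reaches level 4.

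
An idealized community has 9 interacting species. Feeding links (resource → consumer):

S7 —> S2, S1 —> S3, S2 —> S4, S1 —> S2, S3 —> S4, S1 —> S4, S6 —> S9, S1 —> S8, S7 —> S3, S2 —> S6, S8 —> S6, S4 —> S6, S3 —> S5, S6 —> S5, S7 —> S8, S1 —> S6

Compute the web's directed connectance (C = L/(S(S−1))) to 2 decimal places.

The web has S = 9 species and L = 16 feeding links.
C = L / (S(S−1)) = 16 / 72 = 0.2222 ≈ 0.22.

C = 0.22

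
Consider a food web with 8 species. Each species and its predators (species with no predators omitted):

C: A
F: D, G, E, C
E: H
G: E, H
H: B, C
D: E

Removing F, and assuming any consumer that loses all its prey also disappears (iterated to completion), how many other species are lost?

7

Remove F.
Round 1: D (all prey gone), G (all prey gone) → extinct.
Round 2: E (all prey gone) → extinct.
Round 3: H (all prey gone) → extinct.
Round 4: B (all prey gone), C (all prey gone) → extinct.
Round 5: A (all prey gone) → extinct.
No further losses. Total secondary extinctions: 7.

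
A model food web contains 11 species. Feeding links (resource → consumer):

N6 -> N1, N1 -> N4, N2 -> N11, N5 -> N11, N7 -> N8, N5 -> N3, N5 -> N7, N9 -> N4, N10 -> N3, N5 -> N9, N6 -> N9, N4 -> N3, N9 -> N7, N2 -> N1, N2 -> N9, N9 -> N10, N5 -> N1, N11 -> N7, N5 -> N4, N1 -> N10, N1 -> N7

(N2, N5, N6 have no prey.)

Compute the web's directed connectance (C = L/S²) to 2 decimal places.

C = 0.17

The web has S = 11 species and L = 21 feeding links.
C = L / S² = 21 / 121 = 0.1736 ≈ 0.17.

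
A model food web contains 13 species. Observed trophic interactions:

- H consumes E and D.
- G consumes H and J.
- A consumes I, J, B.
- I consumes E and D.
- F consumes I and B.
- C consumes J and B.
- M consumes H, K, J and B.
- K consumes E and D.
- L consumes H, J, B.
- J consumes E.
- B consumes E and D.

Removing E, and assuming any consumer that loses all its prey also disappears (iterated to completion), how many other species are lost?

Remove E.
Round 1: J (all prey gone) → extinct.
No further losses. Total secondary extinctions: 1.

1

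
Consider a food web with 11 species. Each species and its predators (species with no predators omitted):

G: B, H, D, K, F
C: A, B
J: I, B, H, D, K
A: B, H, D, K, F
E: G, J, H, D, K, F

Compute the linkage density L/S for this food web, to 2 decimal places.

There are L = 23 links among S = 11 species.
L/S = 23/11 = 2.0909 ≈ 2.09.

L/S = 2.09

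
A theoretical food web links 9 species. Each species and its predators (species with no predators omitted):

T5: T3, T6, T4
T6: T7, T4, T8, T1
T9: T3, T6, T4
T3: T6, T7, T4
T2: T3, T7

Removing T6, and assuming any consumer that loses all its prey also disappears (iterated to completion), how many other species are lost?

2

Remove T6.
Round 1: T8 (all prey gone), T1 (all prey gone) → extinct.
No further losses. Total secondary extinctions: 2.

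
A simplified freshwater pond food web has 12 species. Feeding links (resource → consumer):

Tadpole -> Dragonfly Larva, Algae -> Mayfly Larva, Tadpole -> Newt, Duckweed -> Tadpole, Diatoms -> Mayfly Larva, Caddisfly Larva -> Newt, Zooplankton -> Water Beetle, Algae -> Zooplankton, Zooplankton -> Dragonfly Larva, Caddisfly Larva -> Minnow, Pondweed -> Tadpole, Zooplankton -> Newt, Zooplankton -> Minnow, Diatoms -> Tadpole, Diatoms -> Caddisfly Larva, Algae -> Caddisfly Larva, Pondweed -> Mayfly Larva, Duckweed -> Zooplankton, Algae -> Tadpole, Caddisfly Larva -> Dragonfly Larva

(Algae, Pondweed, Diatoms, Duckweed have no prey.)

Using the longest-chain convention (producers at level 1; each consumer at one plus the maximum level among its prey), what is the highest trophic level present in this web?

Producers (level 1): Algae, Pondweed, Diatoms, Duckweed.
Algae → Tadpole → Newt gives Newt level 3.
No species has a prey at level 3, so no species reaches level 4.

3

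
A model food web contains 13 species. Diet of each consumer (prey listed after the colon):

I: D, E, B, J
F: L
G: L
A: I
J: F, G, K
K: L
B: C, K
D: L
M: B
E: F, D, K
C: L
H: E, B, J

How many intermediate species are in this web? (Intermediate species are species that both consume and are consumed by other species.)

Intermediate species (has both prey and predators): C, F, D, G, K, E, B, J, I.
Count: 9.

9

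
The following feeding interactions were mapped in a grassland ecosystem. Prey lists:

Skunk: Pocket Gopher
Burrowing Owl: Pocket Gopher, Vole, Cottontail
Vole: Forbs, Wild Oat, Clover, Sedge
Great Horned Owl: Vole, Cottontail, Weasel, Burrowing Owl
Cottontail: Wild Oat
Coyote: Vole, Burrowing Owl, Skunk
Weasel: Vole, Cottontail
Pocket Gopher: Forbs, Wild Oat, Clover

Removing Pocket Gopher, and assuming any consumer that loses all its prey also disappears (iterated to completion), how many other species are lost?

1

Remove Pocket Gopher.
Round 1: Skunk (all prey gone) → extinct.
No further losses. Total secondary extinctions: 1.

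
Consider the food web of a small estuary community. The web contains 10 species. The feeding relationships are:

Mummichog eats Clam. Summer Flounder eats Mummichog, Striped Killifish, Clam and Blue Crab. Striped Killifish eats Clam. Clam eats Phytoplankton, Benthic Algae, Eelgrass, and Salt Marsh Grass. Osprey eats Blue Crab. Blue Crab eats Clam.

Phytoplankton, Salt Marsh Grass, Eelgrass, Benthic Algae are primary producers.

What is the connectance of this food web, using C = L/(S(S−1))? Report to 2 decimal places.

The web has S = 10 species and L = 12 feeding links.
C = L / (S(S−1)) = 12 / 90 = 0.1333 ≈ 0.13.

C = 0.13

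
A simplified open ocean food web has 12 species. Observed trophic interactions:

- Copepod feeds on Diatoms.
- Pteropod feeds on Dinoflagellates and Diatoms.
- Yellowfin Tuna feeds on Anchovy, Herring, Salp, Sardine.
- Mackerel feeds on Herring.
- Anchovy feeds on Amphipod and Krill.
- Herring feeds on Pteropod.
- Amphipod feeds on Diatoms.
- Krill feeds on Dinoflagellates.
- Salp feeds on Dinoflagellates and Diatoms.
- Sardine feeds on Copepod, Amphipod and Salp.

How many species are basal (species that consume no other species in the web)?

2

Basal species (no prey listed): Dinoflagellates, Diatoms.
Count: 2.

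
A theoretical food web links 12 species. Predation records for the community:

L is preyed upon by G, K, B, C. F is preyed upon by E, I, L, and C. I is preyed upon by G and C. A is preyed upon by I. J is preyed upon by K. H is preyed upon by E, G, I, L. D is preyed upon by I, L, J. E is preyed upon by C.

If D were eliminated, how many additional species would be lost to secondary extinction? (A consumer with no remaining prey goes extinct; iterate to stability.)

1

Remove D.
Round 1: J (all prey gone) → extinct.
No further losses. Total secondary extinctions: 1.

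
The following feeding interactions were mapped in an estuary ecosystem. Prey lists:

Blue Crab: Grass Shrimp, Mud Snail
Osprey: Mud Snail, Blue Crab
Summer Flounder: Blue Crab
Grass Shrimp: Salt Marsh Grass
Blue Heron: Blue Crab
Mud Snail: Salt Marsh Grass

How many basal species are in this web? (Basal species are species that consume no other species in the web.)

Basal species (no prey listed): Salt Marsh Grass.
Count: 1.

1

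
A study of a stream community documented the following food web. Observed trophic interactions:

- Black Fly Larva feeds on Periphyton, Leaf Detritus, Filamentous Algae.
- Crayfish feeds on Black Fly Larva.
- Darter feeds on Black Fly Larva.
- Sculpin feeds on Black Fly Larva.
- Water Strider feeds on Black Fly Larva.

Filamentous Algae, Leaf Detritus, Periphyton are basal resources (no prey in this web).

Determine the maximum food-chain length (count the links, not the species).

2 links

One longest chain: Filamentous Algae → Black Fly Larva → Water Strider.
It has 3 species and 2 links.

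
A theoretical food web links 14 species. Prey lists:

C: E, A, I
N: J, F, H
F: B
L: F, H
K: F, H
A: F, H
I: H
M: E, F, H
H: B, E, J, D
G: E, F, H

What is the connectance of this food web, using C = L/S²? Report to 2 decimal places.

The web has S = 14 species and L = 24 feeding links.
C = L / S² = 24 / 196 = 0.1224 ≈ 0.12.

C = 0.12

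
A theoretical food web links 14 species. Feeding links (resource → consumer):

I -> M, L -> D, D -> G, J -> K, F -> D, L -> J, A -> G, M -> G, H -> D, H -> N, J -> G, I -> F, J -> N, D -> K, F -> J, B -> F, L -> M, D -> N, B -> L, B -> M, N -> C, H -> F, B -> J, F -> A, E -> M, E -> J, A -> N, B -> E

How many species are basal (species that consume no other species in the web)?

Basal species (no prey listed): B, I, H.
Count: 3.

3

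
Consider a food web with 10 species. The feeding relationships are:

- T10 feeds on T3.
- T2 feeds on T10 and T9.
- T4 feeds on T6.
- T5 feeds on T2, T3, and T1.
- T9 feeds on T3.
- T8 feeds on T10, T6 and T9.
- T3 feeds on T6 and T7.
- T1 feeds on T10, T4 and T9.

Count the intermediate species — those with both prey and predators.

6

Intermediate species (has both prey and predators): T4, T3, T9, T10, T1, T2.
Count: 6.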